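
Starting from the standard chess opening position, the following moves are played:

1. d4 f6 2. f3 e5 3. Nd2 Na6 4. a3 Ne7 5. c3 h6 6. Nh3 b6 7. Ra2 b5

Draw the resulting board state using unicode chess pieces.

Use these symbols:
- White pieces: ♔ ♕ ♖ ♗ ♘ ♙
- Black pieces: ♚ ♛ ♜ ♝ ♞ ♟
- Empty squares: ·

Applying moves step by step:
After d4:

♜ ♞ ♝ ♛ ♚ ♝ ♞ ♜
♟ ♟ ♟ ♟ ♟ ♟ ♟ ♟
· · · · · · · ·
· · · · · · · ·
· · · ♙ · · · ·
· · · · · · · ·
♙ ♙ ♙ · ♙ ♙ ♙ ♙
♖ ♘ ♗ ♕ ♔ ♗ ♘ ♖


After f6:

♜ ♞ ♝ ♛ ♚ ♝ ♞ ♜
♟ ♟ ♟ ♟ ♟ · ♟ ♟
· · · · · ♟ · ·
· · · · · · · ·
· · · ♙ · · · ·
· · · · · · · ·
♙ ♙ ♙ · ♙ ♙ ♙ ♙
♖ ♘ ♗ ♕ ♔ ♗ ♘ ♖


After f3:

♜ ♞ ♝ ♛ ♚ ♝ ♞ ♜
♟ ♟ ♟ ♟ ♟ · ♟ ♟
· · · · · ♟ · ·
· · · · · · · ·
· · · ♙ · · · ·
· · · · · ♙ · ·
♙ ♙ ♙ · ♙ · ♙ ♙
♖ ♘ ♗ ♕ ♔ ♗ ♘ ♖


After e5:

♜ ♞ ♝ ♛ ♚ ♝ ♞ ♜
♟ ♟ ♟ ♟ · · ♟ ♟
· · · · · ♟ · ·
· · · · ♟ · · ·
· · · ♙ · · · ·
· · · · · ♙ · ·
♙ ♙ ♙ · ♙ · ♙ ♙
♖ ♘ ♗ ♕ ♔ ♗ ♘ ♖


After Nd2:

♜ ♞ ♝ ♛ ♚ ♝ ♞ ♜
♟ ♟ ♟ ♟ · · ♟ ♟
· · · · · ♟ · ·
· · · · ♟ · · ·
· · · ♙ · · · ·
· · · · · ♙ · ·
♙ ♙ ♙ ♘ ♙ · ♙ ♙
♖ · ♗ ♕ ♔ ♗ ♘ ♖


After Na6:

♜ · ♝ ♛ ♚ ♝ ♞ ♜
♟ ♟ ♟ ♟ · · ♟ ♟
♞ · · · · ♟ · ·
· · · · ♟ · · ·
· · · ♙ · · · ·
· · · · · ♙ · ·
♙ ♙ ♙ ♘ ♙ · ♙ ♙
♖ · ♗ ♕ ♔ ♗ ♘ ♖


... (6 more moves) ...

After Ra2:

♜ · ♝ ♛ ♚ ♝ · ♜
♟ · ♟ ♟ ♞ · ♟ ·
♞ ♟ · · · ♟ · ♟
· · · · ♟ · · ·
· · · ♙ · · · ·
♙ · ♙ · · ♙ · ♘
♖ ♙ · ♘ ♙ · ♙ ♙
· · ♗ ♕ ♔ ♗ · ♖


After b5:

♜ · ♝ ♛ ♚ ♝ · ♜
♟ · ♟ ♟ ♞ · ♟ ·
♞ · · · · ♟ · ♟
· ♟ · · ♟ · · ·
· · · ♙ · · · ·
♙ · ♙ · · ♙ · ♘
♖ ♙ · ♘ ♙ · ♙ ♙
· · ♗ ♕ ♔ ♗ · ♖



  a b c d e f g h
  ─────────────────
8│♜ · ♝ ♛ ♚ ♝ · ♜│8
7│♟ · ♟ ♟ ♞ · ♟ ·│7
6│♞ · · · · ♟ · ♟│6
5│· ♟ · · ♟ · · ·│5
4│· · · ♙ · · · ·│4
3│♙ · ♙ · · ♙ · ♘│3
2│♖ ♙ · ♘ ♙ · ♙ ♙│2
1│· · ♗ ♕ ♔ ♗ · ♖│1
  ─────────────────
  a b c d e f g h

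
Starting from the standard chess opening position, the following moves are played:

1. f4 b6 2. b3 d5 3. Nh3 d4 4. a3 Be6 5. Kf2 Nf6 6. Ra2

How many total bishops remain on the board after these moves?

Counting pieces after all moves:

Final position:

  a b c d e f g h
  ─────────────────
8│♜ ♞ · ♛ ♚ ♝ · ♜│8
7│♟ · ♟ · ♟ ♟ ♟ ♟│7
6│· ♟ · · ♝ ♞ · ·│6
5│· · · · · · · ·│5
4│· · · ♟ · ♙ · ·│4
3│♙ ♙ · · · · · ♘│3
2│♖ · ♙ ♙ ♙ ♔ ♙ ♙│2
1│· ♘ ♗ ♕ · ♗ · ♖│1
  ─────────────────
  a b c d e f g h


4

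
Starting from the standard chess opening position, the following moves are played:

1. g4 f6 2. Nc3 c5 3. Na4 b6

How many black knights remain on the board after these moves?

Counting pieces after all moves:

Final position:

  a b c d e f g h
  ─────────────────
8│♜ ♞ ♝ ♛ ♚ ♝ ♞ ♜│8
7│♟ · · ♟ ♟ · ♟ ♟│7
6│· ♟ · · · ♟ · ·│6
5│· · ♟ · · · · ·│5
4│♘ · · · · · ♙ ·│4
3│· · · · · · · ·│3
2│♙ ♙ ♙ ♙ ♙ ♙ · ♙│2
1│♖ · ♗ ♕ ♔ ♗ ♘ ♖│1
  ─────────────────
  a b c d e f g h


2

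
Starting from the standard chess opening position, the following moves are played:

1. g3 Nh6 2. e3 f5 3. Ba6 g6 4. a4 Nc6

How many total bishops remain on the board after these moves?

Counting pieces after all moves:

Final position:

  a b c d e f g h
  ─────────────────
8│♜ · ♝ ♛ ♚ ♝ · ♜│8
7│♟ ♟ ♟ ♟ ♟ · · ♟│7
6│♗ · ♞ · · · ♟ ♞│6
5│· · · · · ♟ · ·│5
4│♙ · · · · · · ·│4
3│· · · · ♙ · ♙ ·│3
2│· ♙ ♙ ♙ · ♙ · ♙│2
1│♖ ♘ ♗ ♕ ♔ · ♘ ♖│1
  ─────────────────
  a b c d e f g h


4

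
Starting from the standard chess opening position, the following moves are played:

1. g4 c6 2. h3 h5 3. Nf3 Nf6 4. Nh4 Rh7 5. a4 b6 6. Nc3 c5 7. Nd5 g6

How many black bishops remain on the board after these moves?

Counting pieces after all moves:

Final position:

  a b c d e f g h
  ─────────────────
8│♜ ♞ ♝ ♛ ♚ ♝ · ·│8
7│♟ · · ♟ ♟ ♟ · ♜│7
6│· ♟ · · · ♞ ♟ ·│6
5│· · ♟ ♘ · · · ♟│5
4│♙ · · · · · ♙ ♘│4
3│· · · · · · · ♙│3
2│· ♙ ♙ ♙ ♙ ♙ · ·│2
1│♖ · ♗ ♕ ♔ ♗ · ♖│1
  ─────────────────
  a b c d e f g h


2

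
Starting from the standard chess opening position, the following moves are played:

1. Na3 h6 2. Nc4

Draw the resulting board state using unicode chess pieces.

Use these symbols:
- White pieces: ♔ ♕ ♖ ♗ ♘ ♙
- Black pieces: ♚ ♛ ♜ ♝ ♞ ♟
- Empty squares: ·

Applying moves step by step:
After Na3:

♜ ♞ ♝ ♛ ♚ ♝ ♞ ♜
♟ ♟ ♟ ♟ ♟ ♟ ♟ ♟
· · · · · · · ·
· · · · · · · ·
· · · · · · · ·
♘ · · · · · · ·
♙ ♙ ♙ ♙ ♙ ♙ ♙ ♙
♖ · ♗ ♕ ♔ ♗ ♘ ♖


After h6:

♜ ♞ ♝ ♛ ♚ ♝ ♞ ♜
♟ ♟ ♟ ♟ ♟ ♟ ♟ ·
· · · · · · · ♟
· · · · · · · ·
· · · · · · · ·
♘ · · · · · · ·
♙ ♙ ♙ ♙ ♙ ♙ ♙ ♙
♖ · ♗ ♕ ♔ ♗ ♘ ♖


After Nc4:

♜ ♞ ♝ ♛ ♚ ♝ ♞ ♜
♟ ♟ ♟ ♟ ♟ ♟ ♟ ·
· · · · · · · ♟
· · · · · · · ·
· · ♘ · · · · ·
· · · · · · · ·
♙ ♙ ♙ ♙ ♙ ♙ ♙ ♙
♖ · ♗ ♕ ♔ ♗ ♘ ♖



  a b c d e f g h
  ─────────────────
8│♜ ♞ ♝ ♛ ♚ ♝ ♞ ♜│8
7│♟ ♟ ♟ ♟ ♟ ♟ ♟ ·│7
6│· · · · · · · ♟│6
5│· · · · · · · ·│5
4│· · ♘ · · · · ·│4
3│· · · · · · · ·│3
2│♙ ♙ ♙ ♙ ♙ ♙ ♙ ♙│2
1│♖ · ♗ ♕ ♔ ♗ ♘ ♖│1
  ─────────────────
  a b c d e f g h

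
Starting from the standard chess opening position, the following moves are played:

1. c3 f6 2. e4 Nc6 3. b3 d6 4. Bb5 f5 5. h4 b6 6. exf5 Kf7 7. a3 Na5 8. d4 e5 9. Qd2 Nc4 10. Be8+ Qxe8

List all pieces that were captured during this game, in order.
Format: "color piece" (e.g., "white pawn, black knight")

Tracking captures:
  exf5: captured black pawn
  Qxe8: captured white bishop

black pawn, white bishop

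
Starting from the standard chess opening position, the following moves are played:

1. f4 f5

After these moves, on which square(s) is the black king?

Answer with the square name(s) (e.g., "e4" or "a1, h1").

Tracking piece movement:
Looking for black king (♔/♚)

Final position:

  a b c d e f g h
  ─────────────────
8│♜ ♞ ♝ ♛ ♚ ♝ ♞ ♜│8
7│♟ ♟ ♟ ♟ ♟ · ♟ ♟│7
6│· · · · · · · ·│6
5│· · · · · ♟ · ·│5
4│· · · · · ♙ · ·│4
3│· · · · · · · ·│3
2│♙ ♙ ♙ ♙ ♙ · ♙ ♙│2
1│♖ ♘ ♗ ♕ ♔ ♗ ♘ ♖│1
  ─────────────────
  a b c d e f g h


e8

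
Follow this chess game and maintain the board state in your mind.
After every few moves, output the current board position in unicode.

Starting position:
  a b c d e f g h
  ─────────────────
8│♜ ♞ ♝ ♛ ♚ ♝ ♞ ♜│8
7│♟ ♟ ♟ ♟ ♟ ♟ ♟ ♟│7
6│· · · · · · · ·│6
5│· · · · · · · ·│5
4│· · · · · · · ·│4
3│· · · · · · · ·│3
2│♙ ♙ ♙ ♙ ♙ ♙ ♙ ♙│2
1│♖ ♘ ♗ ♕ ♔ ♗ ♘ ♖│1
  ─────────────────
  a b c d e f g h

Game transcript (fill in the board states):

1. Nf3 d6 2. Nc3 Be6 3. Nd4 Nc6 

  a b c d e f g h
  ─────────────────
8│♜ · · ♛ ♚ ♝ ♞ ♜│8
7│♟ ♟ ♟ · ♟ ♟ ♟ ♟│7
6│· · ♞ ♟ ♝ · · ·│6
5│· · · · · · · ·│5
4│· · · ♘ · · · ·│4
3│· · ♘ · · · · ·│3
2│♙ ♙ ♙ ♙ ♙ ♙ ♙ ♙│2
1│♖ · ♗ ♕ ♔ ♗ · ♖│1
  ─────────────────
  a b c d e f g h

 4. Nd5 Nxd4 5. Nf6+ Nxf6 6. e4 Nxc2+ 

  a b c d e f g h
  ─────────────────
8│♜ · · ♛ ♚ ♝ · ♜│8
7│♟ ♟ ♟ · ♟ ♟ ♟ ♟│7
6│· · · ♟ ♝ ♞ · ·│6
5│· · · · · · · ·│5
4│· · · · ♙ · · ·│4
3│· · · · · · · ·│3
2│♙ ♙ ♞ ♙ · ♙ ♙ ♙│2
1│♖ · ♗ ♕ ♔ ♗ · ♖│1
  ─────────────────
  a b c d e f g h

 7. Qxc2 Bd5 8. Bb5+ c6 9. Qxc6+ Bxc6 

  a b c d e f g h
  ─────────────────
8│♜ · · ♛ ♚ ♝ · ♜│8
7│♟ ♟ · · ♟ ♟ ♟ ♟│7
6│· · ♝ ♟ · ♞ · ·│6
5│· ♗ · · · · · ·│5
4│· · · · ♙ · · ·│4
3│· · · · · · · ·│3
2│♙ ♙ · ♙ · ♙ ♙ ♙│2
1│♖ · ♗ · ♔ · · ♖│1
  ─────────────────
  a b c d e f g h

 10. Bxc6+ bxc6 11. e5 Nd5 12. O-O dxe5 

  a b c d e f g h
  ─────────────────
8│♜ · · ♛ ♚ ♝ · ♜│8
7│♟ · · · ♟ ♟ ♟ ♟│7
6│· · ♟ · · · · ·│6
5│· · · ♞ ♟ · · ·│5
4│· · · · · · · ·│4
3│· · · · · · · ·│3
2│♙ ♙ · ♙ · ♙ ♙ ♙│2
1│♖ · ♗ · · ♖ ♔ ·│1
  ─────────────────
  a b c d e f g h

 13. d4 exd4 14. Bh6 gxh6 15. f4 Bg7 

  a b c d e f g h
  ─────────────────
8│♜ · · ♛ ♚ · · ♜│8
7│♟ · · · ♟ ♟ ♝ ♟│7
6│· · ♟ · · · · ♟│6
5│· · · ♞ · · · ·│5
4│· · · ♟ · ♙ · ·│4
3│· · · · · · · ·│3
2│♙ ♙ · · · · ♙ ♙│2
1│♖ · · · · ♖ ♔ ·│1
  ─────────────────
  a b c d e f g h



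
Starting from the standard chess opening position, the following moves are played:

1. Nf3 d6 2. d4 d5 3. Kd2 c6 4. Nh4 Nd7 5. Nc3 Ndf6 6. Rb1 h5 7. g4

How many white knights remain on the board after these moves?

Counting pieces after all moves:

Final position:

  a b c d e f g h
  ─────────────────
8│♜ · ♝ ♛ ♚ ♝ ♞ ♜│8
7│♟ ♟ · · ♟ ♟ ♟ ·│7
6│· · ♟ · · ♞ · ·│6
5│· · · ♟ · · · ♟│5
4│· · · ♙ · · ♙ ♘│4
3│· · ♘ · · · · ·│3
2│♙ ♙ ♙ ♔ ♙ ♙ · ♙│2
1│· ♖ ♗ ♕ · ♗ · ♖│1
  ─────────────────
  a b c d e f g h


2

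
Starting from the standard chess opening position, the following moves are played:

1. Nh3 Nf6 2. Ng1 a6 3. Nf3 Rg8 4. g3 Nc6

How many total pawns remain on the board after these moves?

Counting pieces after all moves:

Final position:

  a b c d e f g h
  ─────────────────
8│♜ · ♝ ♛ ♚ ♝ ♜ ·│8
7│· ♟ ♟ ♟ ♟ ♟ ♟ ♟│7
6│♟ · ♞ · · ♞ · ·│6
5│· · · · · · · ·│5
4│· · · · · · · ·│4
3│· · · · · ♘ ♙ ·│3
2│♙ ♙ ♙ ♙ ♙ ♙ · ♙│2
1│♖ ♘ ♗ ♕ ♔ ♗ · ♖│1
  ─────────────────
  a b c d e f g h


16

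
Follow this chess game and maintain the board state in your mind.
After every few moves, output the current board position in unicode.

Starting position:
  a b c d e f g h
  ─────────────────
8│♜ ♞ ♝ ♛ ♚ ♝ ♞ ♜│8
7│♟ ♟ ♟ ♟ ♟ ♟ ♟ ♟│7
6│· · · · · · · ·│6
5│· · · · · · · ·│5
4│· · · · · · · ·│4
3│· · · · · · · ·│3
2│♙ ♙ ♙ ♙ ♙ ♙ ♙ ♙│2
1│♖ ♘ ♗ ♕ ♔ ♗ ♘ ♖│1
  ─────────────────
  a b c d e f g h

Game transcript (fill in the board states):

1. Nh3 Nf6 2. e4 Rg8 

  a b c d e f g h
  ─────────────────
8│♜ ♞ ♝ ♛ ♚ ♝ ♜ ·│8
7│♟ ♟ ♟ ♟ ♟ ♟ ♟ ♟│7
6│· · · · · ♞ · ·│6
5│· · · · · · · ·│5
4│· · · · ♙ · · ·│4
3│· · · · · · · ♘│3
2│♙ ♙ ♙ ♙ · ♙ ♙ ♙│2
1│♖ ♘ ♗ ♕ ♔ ♗ · ♖│1
  ─────────────────
  a b c d e f g h

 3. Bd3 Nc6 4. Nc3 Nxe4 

  a b c d e f g h
  ─────────────────
8│♜ · ♝ ♛ ♚ ♝ ♜ ·│8
7│♟ ♟ ♟ ♟ ♟ ♟ ♟ ♟│7
6│· · ♞ · · · · ·│6
5│· · · · · · · ·│5
4│· · · · ♞ · · ·│4
3│· · ♘ ♗ · · · ♘│3
2│♙ ♙ ♙ ♙ · ♙ ♙ ♙│2
1│♖ · ♗ ♕ ♔ · · ♖│1
  ─────────────────
  a b c d e f g h

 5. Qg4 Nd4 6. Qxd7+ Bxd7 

  a b c d e f g h
  ─────────────────
8│♜ · · ♛ ♚ ♝ ♜ ·│8
7│♟ ♟ ♟ ♝ ♟ ♟ ♟ ♟│7
6│· · · · · · · ·│6
5│· · · · · · · ·│5
4│· · · ♞ ♞ · · ·│4
3│· · ♘ ♗ · · · ♘│3
2│♙ ♙ ♙ ♙ · ♙ ♙ ♙│2
1│♖ · ♗ · ♔ · · ♖│1
  ─────────────────
  a b c d e f g h

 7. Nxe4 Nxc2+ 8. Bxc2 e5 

  a b c d e f g h
  ─────────────────
8│♜ · · ♛ ♚ ♝ ♜ ·│8
7│♟ ♟ ♟ ♝ · ♟ ♟ ♟│7
6│· · · · · · · ·│6
5│· · · · ♟ · · ·│5
4│· · · · ♘ · · ·│4
3│· · · · · · · ♘│3
2│♙ ♙ ♗ ♙ · ♙ ♙ ♙│2
1│♖ · ♗ · ♔ · · ♖│1
  ─────────────────
  a b c d e f g h



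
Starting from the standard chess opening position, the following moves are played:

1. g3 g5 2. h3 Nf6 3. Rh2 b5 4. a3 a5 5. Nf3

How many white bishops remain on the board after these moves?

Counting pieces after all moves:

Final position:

  a b c d e f g h
  ─────────────────
8│♜ ♞ ♝ ♛ ♚ ♝ · ♜│8
7│· · ♟ ♟ ♟ ♟ · ♟│7
6│· · · · · ♞ · ·│6
5│♟ ♟ · · · · ♟ ·│5
4│· · · · · · · ·│4
3│♙ · · · · ♘ ♙ ♙│3
2│· ♙ ♙ ♙ ♙ ♙ · ♖│2
1│♖ ♘ ♗ ♕ ♔ ♗ · ·│1
  ─────────────────
  a b c d e f g h


2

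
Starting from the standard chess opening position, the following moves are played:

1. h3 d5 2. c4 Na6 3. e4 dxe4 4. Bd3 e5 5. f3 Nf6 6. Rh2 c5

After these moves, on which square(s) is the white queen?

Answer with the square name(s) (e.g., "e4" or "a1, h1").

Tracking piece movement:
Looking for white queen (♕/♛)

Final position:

  a b c d e f g h
  ─────────────────
8│♜ · ♝ ♛ ♚ ♝ · ♜│8
7│♟ ♟ · · · ♟ ♟ ♟│7
6│♞ · · · · ♞ · ·│6
5│· · ♟ · ♟ · · ·│5
4│· · ♙ · ♟ · · ·│4
3│· · · ♗ · ♙ · ♙│3
2│♙ ♙ · ♙ · · ♙ ♖│2
1│♖ ♘ ♗ ♕ ♔ · ♘ ·│1
  ─────────────────
  a b c d e f g h


d1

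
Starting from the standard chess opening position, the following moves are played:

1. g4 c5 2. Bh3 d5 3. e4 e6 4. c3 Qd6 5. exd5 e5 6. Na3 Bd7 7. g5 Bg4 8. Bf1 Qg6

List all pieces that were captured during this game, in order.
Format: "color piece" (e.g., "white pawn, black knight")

Tracking captures:
  exd5: captured black pawn

black pawn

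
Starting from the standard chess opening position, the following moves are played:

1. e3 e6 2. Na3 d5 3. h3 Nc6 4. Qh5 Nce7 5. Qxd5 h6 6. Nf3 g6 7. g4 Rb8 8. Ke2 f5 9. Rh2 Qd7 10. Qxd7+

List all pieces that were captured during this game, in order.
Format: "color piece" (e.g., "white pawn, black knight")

Tracking captures:
  Qxd5: captured black pawn
  Qxd7+: captured black queen

black pawn, black queen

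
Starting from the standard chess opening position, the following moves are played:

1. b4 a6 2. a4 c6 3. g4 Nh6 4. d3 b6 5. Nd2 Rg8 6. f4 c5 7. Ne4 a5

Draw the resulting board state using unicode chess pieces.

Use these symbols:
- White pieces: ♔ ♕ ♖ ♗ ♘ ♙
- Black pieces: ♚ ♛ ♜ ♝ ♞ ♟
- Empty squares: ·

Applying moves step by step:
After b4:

♜ ♞ ♝ ♛ ♚ ♝ ♞ ♜
♟ ♟ ♟ ♟ ♟ ♟ ♟ ♟
· · · · · · · ·
· · · · · · · ·
· ♙ · · · · · ·
· · · · · · · ·
♙ · ♙ ♙ ♙ ♙ ♙ ♙
♖ ♘ ♗ ♕ ♔ ♗ ♘ ♖


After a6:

♜ ♞ ♝ ♛ ♚ ♝ ♞ ♜
· ♟ ♟ ♟ ♟ ♟ ♟ ♟
♟ · · · · · · ·
· · · · · · · ·
· ♙ · · · · · ·
· · · · · · · ·
♙ · ♙ ♙ ♙ ♙ ♙ ♙
♖ ♘ ♗ ♕ ♔ ♗ ♘ ♖


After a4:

♜ ♞ ♝ ♛ ♚ ♝ ♞ ♜
· ♟ ♟ ♟ ♟ ♟ ♟ ♟
♟ · · · · · · ·
· · · · · · · ·
♙ ♙ · · · · · ·
· · · · · · · ·
· · ♙ ♙ ♙ ♙ ♙ ♙
♖ ♘ ♗ ♕ ♔ ♗ ♘ ♖


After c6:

♜ ♞ ♝ ♛ ♚ ♝ ♞ ♜
· ♟ · ♟ ♟ ♟ ♟ ♟
♟ · ♟ · · · · ·
· · · · · · · ·
♙ ♙ · · · · · ·
· · · · · · · ·
· · ♙ ♙ ♙ ♙ ♙ ♙
♖ ♘ ♗ ♕ ♔ ♗ ♘ ♖


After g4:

♜ ♞ ♝ ♛ ♚ ♝ ♞ ♜
· ♟ · ♟ ♟ ♟ ♟ ♟
♟ · ♟ · · · · ·
· · · · · · · ·
♙ ♙ · · · · ♙ ·
· · · · · · · ·
· · ♙ ♙ ♙ ♙ · ♙
♖ ♘ ♗ ♕ ♔ ♗ ♘ ♖


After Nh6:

♜ ♞ ♝ ♛ ♚ ♝ · ♜
· ♟ · ♟ ♟ ♟ ♟ ♟
♟ · ♟ · · · · ♞
· · · · · · · ·
♙ ♙ · · · · ♙ ·
· · · · · · · ·
· · ♙ ♙ ♙ ♙ · ♙
♖ ♘ ♗ ♕ ♔ ♗ ♘ ♖


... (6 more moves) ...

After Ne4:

♜ ♞ ♝ ♛ ♚ ♝ ♜ ·
· · · ♟ ♟ ♟ ♟ ♟
♟ ♟ · · · · · ♞
· · ♟ · · · · ·
♙ ♙ · · ♘ ♙ ♙ ·
· · · ♙ · · · ·
· · ♙ · ♙ · · ♙
♖ · ♗ ♕ ♔ ♗ ♘ ♖


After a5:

♜ ♞ ♝ ♛ ♚ ♝ ♜ ·
· · · ♟ ♟ ♟ ♟ ♟
· ♟ · · · · · ♞
♟ · ♟ · · · · ·
♙ ♙ · · ♘ ♙ ♙ ·
· · · ♙ · · · ·
· · ♙ · ♙ · · ♙
♖ · ♗ ♕ ♔ ♗ ♘ ♖



  a b c d e f g h
  ─────────────────
8│♜ ♞ ♝ ♛ ♚ ♝ ♜ ·│8
7│· · · ♟ ♟ ♟ ♟ ♟│7
6│· ♟ · · · · · ♞│6
5│♟ · ♟ · · · · ·│5
4│♙ ♙ · · ♘ ♙ ♙ ·│4
3│· · · ♙ · · · ·│3
2│· · ♙ · ♙ · · ♙│2
1│♖ · ♗ ♕ ♔ ♗ ♘ ♖│1
  ─────────────────
  a b c d e f g h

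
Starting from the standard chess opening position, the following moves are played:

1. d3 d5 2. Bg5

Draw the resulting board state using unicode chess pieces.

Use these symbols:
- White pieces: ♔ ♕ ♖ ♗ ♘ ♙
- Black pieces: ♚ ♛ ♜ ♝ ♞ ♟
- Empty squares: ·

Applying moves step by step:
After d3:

♜ ♞ ♝ ♛ ♚ ♝ ♞ ♜
♟ ♟ ♟ ♟ ♟ ♟ ♟ ♟
· · · · · · · ·
· · · · · · · ·
· · · · · · · ·
· · · ♙ · · · ·
♙ ♙ ♙ · ♙ ♙ ♙ ♙
♖ ♘ ♗ ♕ ♔ ♗ ♘ ♖


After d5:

♜ ♞ ♝ ♛ ♚ ♝ ♞ ♜
♟ ♟ ♟ · ♟ ♟ ♟ ♟
· · · · · · · ·
· · · ♟ · · · ·
· · · · · · · ·
· · · ♙ · · · ·
♙ ♙ ♙ · ♙ ♙ ♙ ♙
♖ ♘ ♗ ♕ ♔ ♗ ♘ ♖


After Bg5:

♜ ♞ ♝ ♛ ♚ ♝ ♞ ♜
♟ ♟ ♟ · ♟ ♟ ♟ ♟
· · · · · · · ·
· · · ♟ · · ♗ ·
· · · · · · · ·
· · · ♙ · · · ·
♙ ♙ ♙ · ♙ ♙ ♙ ♙
♖ ♘ · ♕ ♔ ♗ ♘ ♖



  a b c d e f g h
  ─────────────────
8│♜ ♞ ♝ ♛ ♚ ♝ ♞ ♜│8
7│♟ ♟ ♟ · ♟ ♟ ♟ ♟│7
6│· · · · · · · ·│6
5│· · · ♟ · · ♗ ·│5
4│· · · · · · · ·│4
3│· · · ♙ · · · ·│3
2│♙ ♙ ♙ · ♙ ♙ ♙ ♙│2
1│♖ ♘ · ♕ ♔ ♗ ♘ ♖│1
  ─────────────────
  a b c d e f g h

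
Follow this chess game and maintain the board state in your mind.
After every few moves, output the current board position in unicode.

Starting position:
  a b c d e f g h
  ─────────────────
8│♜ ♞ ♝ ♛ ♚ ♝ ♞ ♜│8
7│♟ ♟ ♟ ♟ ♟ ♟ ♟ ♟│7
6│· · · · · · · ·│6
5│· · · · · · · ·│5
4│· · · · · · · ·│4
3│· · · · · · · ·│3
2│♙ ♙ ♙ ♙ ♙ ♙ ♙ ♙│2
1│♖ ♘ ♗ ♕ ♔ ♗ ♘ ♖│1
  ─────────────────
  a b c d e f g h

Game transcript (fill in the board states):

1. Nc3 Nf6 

  a b c d e f g h
  ─────────────────
8│♜ ♞ ♝ ♛ ♚ ♝ · ♜│8
7│♟ ♟ ♟ ♟ ♟ ♟ ♟ ♟│7
6│· · · · · ♞ · ·│6
5│· · · · · · · ·│5
4│· · · · · · · ·│4
3│· · ♘ · · · · ·│3
2│♙ ♙ ♙ ♙ ♙ ♙ ♙ ♙│2
1│♖ · ♗ ♕ ♔ ♗ ♘ ♖│1
  ─────────────────
  a b c d e f g h

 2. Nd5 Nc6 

  a b c d e f g h
  ─────────────────
8│♜ · ♝ ♛ ♚ ♝ · ♜│8
7│♟ ♟ ♟ ♟ ♟ ♟ ♟ ♟│7
6│· · ♞ · · ♞ · ·│6
5│· · · ♘ · · · ·│5
4│· · · · · · · ·│4
3│· · · · · · · ·│3
2│♙ ♙ ♙ ♙ ♙ ♙ ♙ ♙│2
1│♖ · ♗ ♕ ♔ ♗ ♘ ♖│1
  ─────────────────
  a b c d e f g h

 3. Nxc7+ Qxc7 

  a b c d e f g h
  ─────────────────
8│♜ · ♝ · ♚ ♝ · ♜│8
7│♟ ♟ ♛ ♟ ♟ ♟ ♟ ♟│7
6│· · ♞ · · ♞ · ·│6
5│· · · · · · · ·│5
4│· · · · · · · ·│4
3│· · · · · · · ·│3
2│♙ ♙ ♙ ♙ ♙ ♙ ♙ ♙│2
1│♖ · ♗ ♕ ♔ ♗ ♘ ♖│1
  ─────────────────
  a b c d e f g h



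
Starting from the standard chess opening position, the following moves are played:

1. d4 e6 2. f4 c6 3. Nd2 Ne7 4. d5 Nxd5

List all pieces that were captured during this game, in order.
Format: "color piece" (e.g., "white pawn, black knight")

Tracking captures:
  Nxd5: captured white pawn

white pawn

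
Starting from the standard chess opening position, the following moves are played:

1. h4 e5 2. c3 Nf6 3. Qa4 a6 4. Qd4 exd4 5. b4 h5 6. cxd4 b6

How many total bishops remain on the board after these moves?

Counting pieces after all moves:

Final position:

  a b c d e f g h
  ─────────────────
8│♜ ♞ ♝ ♛ ♚ ♝ · ♜│8
7│· · ♟ ♟ · ♟ ♟ ·│7
6│♟ ♟ · · · ♞ · ·│6
5│· · · · · · · ♟│5
4│· ♙ · ♙ · · · ♙│4
3│· · · · · · · ·│3
2│♙ · · ♙ ♙ ♙ ♙ ·│2
1│♖ ♘ ♗ · ♔ ♗ ♘ ♖│1
  ─────────────────
  a b c d e f g h


4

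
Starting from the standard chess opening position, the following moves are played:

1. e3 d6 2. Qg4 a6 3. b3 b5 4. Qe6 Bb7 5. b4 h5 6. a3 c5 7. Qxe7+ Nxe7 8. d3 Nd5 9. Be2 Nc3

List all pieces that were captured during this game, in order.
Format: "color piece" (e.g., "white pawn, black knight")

Tracking captures:
  Qxe7+: captured black pawn
  Nxe7: captured white queen

black pawn, white queen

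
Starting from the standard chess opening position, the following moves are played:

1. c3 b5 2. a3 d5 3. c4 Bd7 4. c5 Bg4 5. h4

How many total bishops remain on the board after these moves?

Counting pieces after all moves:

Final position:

  a b c d e f g h
  ─────────────────
8│♜ ♞ · ♛ ♚ ♝ ♞ ♜│8
7│♟ · ♟ · ♟ ♟ ♟ ♟│7
6│· · · · · · · ·│6
5│· ♟ ♙ ♟ · · · ·│5
4│· · · · · · ♝ ♙│4
3│♙ · · · · · · ·│3
2│· ♙ · ♙ ♙ ♙ ♙ ·│2
1│♖ ♘ ♗ ♕ ♔ ♗ ♘ ♖│1
  ─────────────────
  a b c d e f g h


4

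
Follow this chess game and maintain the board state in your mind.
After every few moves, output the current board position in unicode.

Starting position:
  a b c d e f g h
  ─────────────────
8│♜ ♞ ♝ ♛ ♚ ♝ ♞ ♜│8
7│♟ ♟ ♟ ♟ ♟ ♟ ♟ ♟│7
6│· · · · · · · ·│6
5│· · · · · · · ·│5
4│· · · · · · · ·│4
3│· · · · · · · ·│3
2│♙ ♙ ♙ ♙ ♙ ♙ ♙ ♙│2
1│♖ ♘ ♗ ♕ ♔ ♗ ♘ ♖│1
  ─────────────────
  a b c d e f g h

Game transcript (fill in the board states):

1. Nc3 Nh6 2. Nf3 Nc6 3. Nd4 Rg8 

  a b c d e f g h
  ─────────────────
8│♜ · ♝ ♛ ♚ ♝ ♜ ·│8
7│♟ ♟ ♟ ♟ ♟ ♟ ♟ ♟│7
6│· · ♞ · · · · ♞│6
5│· · · · · · · ·│5
4│· · · ♘ · · · ·│4
3│· · ♘ · · · · ·│3
2│♙ ♙ ♙ ♙ ♙ ♙ ♙ ♙│2
1│♖ · ♗ ♕ ♔ ♗ · ♖│1
  ─────────────────
  a b c d e f g h

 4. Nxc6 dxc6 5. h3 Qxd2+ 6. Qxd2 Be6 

  a b c d e f g h
  ─────────────────
8│♜ · · · ♚ ♝ ♜ ·│8
7│♟ ♟ ♟ · ♟ ♟ ♟ ♟│7
6│· · ♟ · ♝ · · ♞│6
5│· · · · · · · ·│5
4│· · · · · · · ·│4
3│· · ♘ · · · · ♙│3
2│♙ ♙ ♙ ♕ ♙ ♙ ♙ ·│2
1│♖ · ♗ · ♔ ♗ · ♖│1
  ─────────────────
  a b c d e f g h

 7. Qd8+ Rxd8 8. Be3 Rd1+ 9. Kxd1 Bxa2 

  a b c d e f g h
  ─────────────────
8│· · · · ♚ ♝ ♜ ·│8
7│♟ ♟ ♟ · ♟ ♟ ♟ ♟│7
6│· · ♟ · · · · ♞│6
5│· · · · · · · ·│5
4│· · · · · · · ·│4
3│· · ♘ · ♗ · · ♙│3
2│♝ ♙ ♙ · ♙ ♙ ♙ ·│2
1│♖ · · ♔ · ♗ · ♖│1
  ─────────────────
  a b c d e f g h

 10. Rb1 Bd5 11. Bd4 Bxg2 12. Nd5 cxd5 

  a b c d e f g h
  ─────────────────
8│· · · · ♚ ♝ ♜ ·│8
7│♟ ♟ ♟ · ♟ ♟ ♟ ♟│7
6│· · · · · · · ♞│6
5│· · · ♟ · · · ·│5
4│· · · ♗ · · · ·│4
3│· · · · · · · ♙│3
2│· ♙ ♙ · ♙ ♙ ♝ ·│2
1│· ♖ · ♔ · ♗ · ♖│1
  ─────────────────
  a b c d e f g h

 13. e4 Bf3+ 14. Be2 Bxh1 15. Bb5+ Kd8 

  a b c d e f g h
  ─────────────────
8│· · · ♚ · ♝ ♜ ·│8
7│♟ ♟ ♟ · ♟ ♟ ♟ ♟│7
6│· · · · · · · ♞│6
5│· ♗ · ♟ · · · ·│5
4│· · · ♗ ♙ · · ·│4
3│· · · · · · · ♙│3
2│· ♙ ♙ · · ♙ · ·│2
1│· ♖ · ♔ · · · ♝│1
  ─────────────────
  a b c d e f g h



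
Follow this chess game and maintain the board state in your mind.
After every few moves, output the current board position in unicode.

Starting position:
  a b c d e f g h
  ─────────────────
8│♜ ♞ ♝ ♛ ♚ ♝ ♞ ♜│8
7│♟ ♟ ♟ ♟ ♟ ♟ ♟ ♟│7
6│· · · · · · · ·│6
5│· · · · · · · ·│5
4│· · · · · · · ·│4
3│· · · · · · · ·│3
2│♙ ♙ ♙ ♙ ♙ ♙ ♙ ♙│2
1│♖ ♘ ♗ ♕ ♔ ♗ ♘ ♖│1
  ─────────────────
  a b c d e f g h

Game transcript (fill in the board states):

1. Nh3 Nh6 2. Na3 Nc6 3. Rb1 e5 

  a b c d e f g h
  ─────────────────
8│♜ · ♝ ♛ ♚ ♝ · ♜│8
7│♟ ♟ ♟ ♟ · ♟ ♟ ♟│7
6│· · ♞ · · · · ♞│6
5│· · · · ♟ · · ·│5
4│· · · · · · · ·│4
3│♘ · · · · · · ♘│3
2│♙ ♙ ♙ ♙ ♙ ♙ ♙ ♙│2
1│· ♖ ♗ ♕ ♔ ♗ · ♖│1
  ─────────────────
  a b c d e f g h

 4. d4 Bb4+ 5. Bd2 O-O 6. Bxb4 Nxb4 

  a b c d e f g h
  ─────────────────
8│♜ · ♝ ♛ · ♜ ♚ ·│8
7│♟ ♟ ♟ ♟ · ♟ ♟ ♟│7
6│· · · · · · · ♞│6
5│· · · · ♟ · · ·│5
4│· ♞ · ♙ · · · ·│4
3│♘ · · · · · · ♘│3
2│♙ ♙ ♙ · ♙ ♙ ♙ ♙│2
1│· ♖ · ♕ ♔ ♗ · ♖│1
  ─────────────────
  a b c d e f g h

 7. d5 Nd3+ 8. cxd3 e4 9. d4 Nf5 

  a b c d e f g h
  ─────────────────
8│♜ · ♝ ♛ · ♜ ♚ ·│8
7│♟ ♟ ♟ ♟ · ♟ ♟ ♟│7
6│· · · · · · · ·│6
5│· · · ♙ · ♞ · ·│5
4│· · · ♙ ♟ · · ·│4
3│♘ · · · · · · ♘│3
2│♙ ♙ · · ♙ ♙ ♙ ♙│2
1│· ♖ · ♕ ♔ ♗ · ♖│1
  ─────────────────
  a b c d e f g h

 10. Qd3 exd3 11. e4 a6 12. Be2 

  a b c d e f g h
  ─────────────────
8│♜ · ♝ ♛ · ♜ ♚ ·│8
7│· ♟ ♟ ♟ · ♟ ♟ ♟│7
6│♟ · · · · · · ·│6
5│· · · ♙ · ♞ · ·│5
4│· · · ♙ ♙ · · ·│4
3│♘ · · ♟ · · · ♘│3
2│♙ ♙ · · ♗ ♙ ♙ ♙│2
1│· ♖ · · ♔ · · ♖│1
  ─────────────────
  a b c d e f g h


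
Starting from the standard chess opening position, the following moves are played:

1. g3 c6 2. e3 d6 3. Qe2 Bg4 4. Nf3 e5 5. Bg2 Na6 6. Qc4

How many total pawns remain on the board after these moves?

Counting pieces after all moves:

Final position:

  a b c d e f g h
  ─────────────────
8│♜ · · ♛ ♚ ♝ ♞ ♜│8
7│♟ ♟ · · · ♟ ♟ ♟│7
6│♞ · ♟ ♟ · · · ·│6
5│· · · · ♟ · · ·│5
4│· · ♕ · · · ♝ ·│4
3│· · · · ♙ ♘ ♙ ·│3
2│♙ ♙ ♙ ♙ · ♙ ♗ ♙│2
1│♖ ♘ ♗ · ♔ · · ♖│1
  ─────────────────
  a b c d e f g h


16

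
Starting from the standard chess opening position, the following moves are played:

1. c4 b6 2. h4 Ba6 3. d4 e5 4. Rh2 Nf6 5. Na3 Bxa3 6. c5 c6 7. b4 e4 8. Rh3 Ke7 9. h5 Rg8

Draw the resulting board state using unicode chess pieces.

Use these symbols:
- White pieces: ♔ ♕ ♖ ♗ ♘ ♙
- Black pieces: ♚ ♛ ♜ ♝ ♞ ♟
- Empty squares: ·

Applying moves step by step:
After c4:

♜ ♞ ♝ ♛ ♚ ♝ ♞ ♜
♟ ♟ ♟ ♟ ♟ ♟ ♟ ♟
· · · · · · · ·
· · · · · · · ·
· · ♙ · · · · ·
· · · · · · · ·
♙ ♙ · ♙ ♙ ♙ ♙ ♙
♖ ♘ ♗ ♕ ♔ ♗ ♘ ♖


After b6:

♜ ♞ ♝ ♛ ♚ ♝ ♞ ♜
♟ · ♟ ♟ ♟ ♟ ♟ ♟
· ♟ · · · · · ·
· · · · · · · ·
· · ♙ · · · · ·
· · · · · · · ·
♙ ♙ · ♙ ♙ ♙ ♙ ♙
♖ ♘ ♗ ♕ ♔ ♗ ♘ ♖


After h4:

♜ ♞ ♝ ♛ ♚ ♝ ♞ ♜
♟ · ♟ ♟ ♟ ♟ ♟ ♟
· ♟ · · · · · ·
· · · · · · · ·
· · ♙ · · · · ♙
· · · · · · · ·
♙ ♙ · ♙ ♙ ♙ ♙ ·
♖ ♘ ♗ ♕ ♔ ♗ ♘ ♖


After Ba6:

♜ ♞ · ♛ ♚ ♝ ♞ ♜
♟ · ♟ ♟ ♟ ♟ ♟ ♟
♝ ♟ · · · · · ·
· · · · · · · ·
· · ♙ · · · · ♙
· · · · · · · ·
♙ ♙ · ♙ ♙ ♙ ♙ ·
♖ ♘ ♗ ♕ ♔ ♗ ♘ ♖


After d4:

♜ ♞ · ♛ ♚ ♝ ♞ ♜
♟ · ♟ ♟ ♟ ♟ ♟ ♟
♝ ♟ · · · · · ·
· · · · · · · ·
· · ♙ ♙ · · · ♙
· · · · · · · ·
♙ ♙ · · ♙ ♙ ♙ ·
♖ ♘ ♗ ♕ ♔ ♗ ♘ ♖


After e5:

♜ ♞ · ♛ ♚ ♝ ♞ ♜
♟ · ♟ ♟ · ♟ ♟ ♟
♝ ♟ · · · · · ·
· · · · ♟ · · ·
· · ♙ ♙ · · · ♙
· · · · · · · ·
♙ ♙ · · ♙ ♙ ♙ ·
♖ ♘ ♗ ♕ ♔ ♗ ♘ ♖


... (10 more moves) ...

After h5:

♜ ♞ · ♛ · · · ♜
♟ · · ♟ ♚ ♟ ♟ ♟
♝ ♟ ♟ · · ♞ · ·
· · ♙ · · · · ♙
· ♙ · ♙ ♟ · · ·
♝ · · · · · · ♖
♙ · · · ♙ ♙ ♙ ·
♖ · ♗ ♕ ♔ ♗ ♘ ·


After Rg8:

♜ ♞ · ♛ · · ♜ ·
♟ · · ♟ ♚ ♟ ♟ ♟
♝ ♟ ♟ · · ♞ · ·
· · ♙ · · · · ♙
· ♙ · ♙ ♟ · · ·
♝ · · · · · · ♖
♙ · · · ♙ ♙ ♙ ·
♖ · ♗ ♕ ♔ ♗ ♘ ·



  a b c d e f g h
  ─────────────────
8│♜ ♞ · ♛ · · ♜ ·│8
7│♟ · · ♟ ♚ ♟ ♟ ♟│7
6│♝ ♟ ♟ · · ♞ · ·│6
5│· · ♙ · · · · ♙│5
4│· ♙ · ♙ ♟ · · ·│4
3│♝ · · · · · · ♖│3
2│♙ · · · ♙ ♙ ♙ ·│2
1│♖ · ♗ ♕ ♔ ♗ ♘ ·│1
  ─────────────────
  a b c d e f g h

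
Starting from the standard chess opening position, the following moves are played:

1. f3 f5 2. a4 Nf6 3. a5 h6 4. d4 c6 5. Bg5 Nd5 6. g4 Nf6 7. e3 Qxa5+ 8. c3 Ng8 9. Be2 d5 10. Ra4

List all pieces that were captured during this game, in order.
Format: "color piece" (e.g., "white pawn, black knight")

Tracking captures:
  Qxa5+: captured white pawn

white pawn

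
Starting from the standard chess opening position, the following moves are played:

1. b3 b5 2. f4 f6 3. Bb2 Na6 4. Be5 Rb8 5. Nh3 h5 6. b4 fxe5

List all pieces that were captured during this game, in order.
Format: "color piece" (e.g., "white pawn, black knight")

Tracking captures:
  fxe5: captured white bishop

white bishop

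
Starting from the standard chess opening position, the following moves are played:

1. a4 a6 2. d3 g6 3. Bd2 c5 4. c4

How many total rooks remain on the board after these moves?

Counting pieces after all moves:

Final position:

  a b c d e f g h
  ─────────────────
8│♜ ♞ ♝ ♛ ♚ ♝ ♞ ♜│8
7│· ♟ · ♟ ♟ ♟ · ♟│7
6│♟ · · · · · ♟ ·│6
5│· · ♟ · · · · ·│5
4│♙ · ♙ · · · · ·│4
3│· · · ♙ · · · ·│3
2│· ♙ · ♗ ♙ ♙ ♙ ♙│2
1│♖ ♘ · ♕ ♔ ♗ ♘ ♖│1
  ─────────────────
  a b c d e f g h


4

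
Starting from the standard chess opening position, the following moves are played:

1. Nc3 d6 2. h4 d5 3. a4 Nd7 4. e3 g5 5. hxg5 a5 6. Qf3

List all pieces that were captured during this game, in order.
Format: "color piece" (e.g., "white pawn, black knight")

Tracking captures:
  hxg5: captured black pawn

black pawn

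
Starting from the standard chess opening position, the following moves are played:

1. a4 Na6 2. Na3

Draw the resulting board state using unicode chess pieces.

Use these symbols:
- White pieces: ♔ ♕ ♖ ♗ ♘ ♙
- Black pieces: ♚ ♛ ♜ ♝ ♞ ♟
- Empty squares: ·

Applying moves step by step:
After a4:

♜ ♞ ♝ ♛ ♚ ♝ ♞ ♜
♟ ♟ ♟ ♟ ♟ ♟ ♟ ♟
· · · · · · · ·
· · · · · · · ·
♙ · · · · · · ·
· · · · · · · ·
· ♙ ♙ ♙ ♙ ♙ ♙ ♙
♖ ♘ ♗ ♕ ♔ ♗ ♘ ♖


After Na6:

♜ · ♝ ♛ ♚ ♝ ♞ ♜
♟ ♟ ♟ ♟ ♟ ♟ ♟ ♟
♞ · · · · · · ·
· · · · · · · ·
♙ · · · · · · ·
· · · · · · · ·
· ♙ ♙ ♙ ♙ ♙ ♙ ♙
♖ ♘ ♗ ♕ ♔ ♗ ♘ ♖


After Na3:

♜ · ♝ ♛ ♚ ♝ ♞ ♜
♟ ♟ ♟ ♟ ♟ ♟ ♟ ♟
♞ · · · · · · ·
· · · · · · · ·
♙ · · · · · · ·
♘ · · · · · · ·
· ♙ ♙ ♙ ♙ ♙ ♙ ♙
♖ · ♗ ♕ ♔ ♗ ♘ ♖



  a b c d e f g h
  ─────────────────
8│♜ · ♝ ♛ ♚ ♝ ♞ ♜│8
7│♟ ♟ ♟ ♟ ♟ ♟ ♟ ♟│7
6│♞ · · · · · · ·│6
5│· · · · · · · ·│5
4│♙ · · · · · · ·│4
3│♘ · · · · · · ·│3
2│· ♙ ♙ ♙ ♙ ♙ ♙ ♙│2
1│♖ · ♗ ♕ ♔ ♗ ♘ ♖│1
  ─────────────────
  a b c d e f g h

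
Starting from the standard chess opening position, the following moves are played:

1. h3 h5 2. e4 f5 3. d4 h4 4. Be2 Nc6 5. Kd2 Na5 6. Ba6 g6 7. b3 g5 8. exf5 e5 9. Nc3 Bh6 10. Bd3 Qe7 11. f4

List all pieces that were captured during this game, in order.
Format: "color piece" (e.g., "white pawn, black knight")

Tracking captures:
  exf5: captured black pawn

black pawn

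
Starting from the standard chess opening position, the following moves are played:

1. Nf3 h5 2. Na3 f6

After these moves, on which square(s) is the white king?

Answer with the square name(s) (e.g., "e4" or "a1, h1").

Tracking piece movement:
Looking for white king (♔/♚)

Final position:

  a b c d e f g h
  ─────────────────
8│♜ ♞ ♝ ♛ ♚ ♝ ♞ ♜│8
7│♟ ♟ ♟ ♟ ♟ · ♟ ·│7
6│· · · · · ♟ · ·│6
5│· · · · · · · ♟│5
4│· · · · · · · ·│4
3│♘ · · · · ♘ · ·│3
2│♙ ♙ ♙ ♙ ♙ ♙ ♙ ♙│2
1│♖ · ♗ ♕ ♔ ♗ · ♖│1
  ─────────────────
  a b c d e f g h


e1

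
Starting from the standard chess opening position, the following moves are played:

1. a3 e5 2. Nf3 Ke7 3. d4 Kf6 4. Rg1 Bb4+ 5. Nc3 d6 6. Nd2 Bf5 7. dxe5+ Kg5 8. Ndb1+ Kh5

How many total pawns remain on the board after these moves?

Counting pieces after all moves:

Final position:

  a b c d e f g h
  ─────────────────
8│♜ ♞ · ♛ · · ♞ ♜│8
7│♟ ♟ ♟ · · ♟ ♟ ♟│7
6│· · · ♟ · · · ·│6
5│· · · · ♙ ♝ · ♚│5
4│· ♝ · · · · · ·│4
3│♙ · ♘ · · · · ·│3
2│· ♙ ♙ · ♙ ♙ ♙ ♙│2
1│♖ ♘ ♗ ♕ ♔ ♗ ♖ ·│1
  ─────────────────
  a b c d e f g h


15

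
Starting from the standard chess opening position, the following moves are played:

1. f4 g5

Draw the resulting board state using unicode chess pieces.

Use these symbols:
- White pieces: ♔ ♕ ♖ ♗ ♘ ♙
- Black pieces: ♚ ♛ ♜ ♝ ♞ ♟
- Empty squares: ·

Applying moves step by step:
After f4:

♜ ♞ ♝ ♛ ♚ ♝ ♞ ♜
♟ ♟ ♟ ♟ ♟ ♟ ♟ ♟
· · · · · · · ·
· · · · · · · ·
· · · · · ♙ · ·
· · · · · · · ·
♙ ♙ ♙ ♙ ♙ · ♙ ♙
♖ ♘ ♗ ♕ ♔ ♗ ♘ ♖


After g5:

♜ ♞ ♝ ♛ ♚ ♝ ♞ ♜
♟ ♟ ♟ ♟ ♟ ♟ · ♟
· · · · · · · ·
· · · · · · ♟ ·
· · · · · ♙ · ·
· · · · · · · ·
♙ ♙ ♙ ♙ ♙ · ♙ ♙
♖ ♘ ♗ ♕ ♔ ♗ ♘ ♖



  a b c d e f g h
  ─────────────────
8│♜ ♞ ♝ ♛ ♚ ♝ ♞ ♜│8
7│♟ ♟ ♟ ♟ ♟ ♟ · ♟│7
6│· · · · · · · ·│6
5│· · · · · · ♟ ·│5
4│· · · · · ♙ · ·│4
3│· · · · · · · ·│3
2│♙ ♙ ♙ ♙ ♙ · ♙ ♙│2
1│♖ ♘ ♗ ♕ ♔ ♗ ♘ ♖│1
  ─────────────────
  a b c d e f g h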